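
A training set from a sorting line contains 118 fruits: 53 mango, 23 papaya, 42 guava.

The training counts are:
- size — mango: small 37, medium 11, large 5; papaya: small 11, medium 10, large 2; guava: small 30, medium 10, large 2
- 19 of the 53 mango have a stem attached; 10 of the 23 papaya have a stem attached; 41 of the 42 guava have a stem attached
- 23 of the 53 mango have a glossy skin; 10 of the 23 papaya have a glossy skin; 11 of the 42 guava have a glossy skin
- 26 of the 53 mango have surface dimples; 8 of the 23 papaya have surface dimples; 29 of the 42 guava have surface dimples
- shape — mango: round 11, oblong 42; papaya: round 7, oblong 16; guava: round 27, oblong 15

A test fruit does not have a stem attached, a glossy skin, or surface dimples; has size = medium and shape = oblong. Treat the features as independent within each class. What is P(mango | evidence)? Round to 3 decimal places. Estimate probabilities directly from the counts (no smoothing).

0.523

mango: (53/118) × (11/53) × (34/53) × (30/53) × (27/53) × (42/53) ≈ 0.0136653
papaya: (23/118) × (10/23) × (13/23) × (13/23) × (15/23) × (16/23) ≈ 0.012283
guava: (42/118) × (10/42) × (1/42) × (31/42) × (13/42) × (15/42) ≈ 0.000164633
P(mango | x) = 0.0136653 / 0.026112933 ≈ 0.523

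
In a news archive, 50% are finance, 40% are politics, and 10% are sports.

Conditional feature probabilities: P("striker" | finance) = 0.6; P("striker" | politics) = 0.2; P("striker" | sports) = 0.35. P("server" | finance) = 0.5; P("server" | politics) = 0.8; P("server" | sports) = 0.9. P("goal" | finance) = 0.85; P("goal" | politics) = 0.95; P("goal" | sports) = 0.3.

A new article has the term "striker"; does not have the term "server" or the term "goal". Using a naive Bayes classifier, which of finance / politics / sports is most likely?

finance: 0.5 × 0.6 × (1−0.5) × (1−0.85) = 0.0225
politics: 0.4 × 0.2 × (1−0.8) × (1−0.95) = 0.0008
sports: 0.1 × 0.35 × (1−0.9) × (1−0.3) = 0.00245
Highest score → finance.

finance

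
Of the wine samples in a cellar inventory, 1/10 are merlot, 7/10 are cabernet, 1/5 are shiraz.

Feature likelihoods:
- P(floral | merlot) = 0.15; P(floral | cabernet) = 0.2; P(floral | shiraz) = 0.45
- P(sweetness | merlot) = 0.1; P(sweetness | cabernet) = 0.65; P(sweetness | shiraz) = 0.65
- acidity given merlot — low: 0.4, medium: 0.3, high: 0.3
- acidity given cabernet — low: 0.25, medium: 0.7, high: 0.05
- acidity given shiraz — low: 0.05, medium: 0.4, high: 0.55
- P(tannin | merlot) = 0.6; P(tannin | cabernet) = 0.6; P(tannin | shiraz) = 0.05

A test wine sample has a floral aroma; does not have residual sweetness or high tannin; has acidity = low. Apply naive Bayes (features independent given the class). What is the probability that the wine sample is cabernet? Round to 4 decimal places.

0.5727

merlot: 0.1 × 0.15 × (1−0.1) × 0.4 × (1−0.6) = 0.00216
cabernet: 0.7 × 0.2 × (1−0.65) × 0.25 × (1−0.6) = 0.0049
shiraz: 0.2 × 0.45 × (1−0.65) × 0.05 × (1−0.05) = 0.00149625
P(cabernet | x) = 0.0049 / 0.00855625 ≈ 0.5727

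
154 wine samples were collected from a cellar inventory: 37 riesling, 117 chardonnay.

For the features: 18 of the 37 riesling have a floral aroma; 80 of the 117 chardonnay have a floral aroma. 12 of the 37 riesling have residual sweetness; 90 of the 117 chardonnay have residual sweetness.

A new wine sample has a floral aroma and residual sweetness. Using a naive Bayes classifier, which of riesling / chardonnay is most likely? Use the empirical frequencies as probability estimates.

chardonnay

riesling: (37/154) × (18/37) × (12/37) ≈ 0.037908
chardonnay: (117/154) × (80/117) × (90/117) ≈ 0.3996
Highest score → chardonnay.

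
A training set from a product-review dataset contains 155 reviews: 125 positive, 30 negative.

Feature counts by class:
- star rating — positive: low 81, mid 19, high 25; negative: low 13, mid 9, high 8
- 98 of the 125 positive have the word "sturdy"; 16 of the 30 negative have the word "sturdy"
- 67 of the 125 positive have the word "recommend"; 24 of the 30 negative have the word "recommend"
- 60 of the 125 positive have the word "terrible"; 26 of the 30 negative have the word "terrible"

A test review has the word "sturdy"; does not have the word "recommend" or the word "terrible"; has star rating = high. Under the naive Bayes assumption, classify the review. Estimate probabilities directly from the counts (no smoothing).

positive: (125/155) × (25/125) × (98/125) × (58/125) × (65/125) ≈ 0.0305102
negative: (30/155) × (8/30) × (16/30) × (6/30) × (4/30) ≈ 0.00073405
Highest score → positive.

positive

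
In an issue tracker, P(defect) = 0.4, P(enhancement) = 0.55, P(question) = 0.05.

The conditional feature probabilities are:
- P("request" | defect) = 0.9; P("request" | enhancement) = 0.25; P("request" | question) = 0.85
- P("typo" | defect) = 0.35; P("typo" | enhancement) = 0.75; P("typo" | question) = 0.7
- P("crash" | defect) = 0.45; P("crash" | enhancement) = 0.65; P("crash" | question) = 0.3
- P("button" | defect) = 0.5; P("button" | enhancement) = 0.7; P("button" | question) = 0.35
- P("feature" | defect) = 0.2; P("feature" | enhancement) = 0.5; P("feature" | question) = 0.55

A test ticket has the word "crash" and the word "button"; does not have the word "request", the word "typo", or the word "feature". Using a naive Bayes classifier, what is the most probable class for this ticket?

defect: 0.4 × (1−0.9) × (1−0.35) × 0.45 × 0.5 × (1−0.2) = 0.00468
enhancement: 0.55 × (1−0.25) × (1−0.75) × 0.65 × 0.7 × (1−0.5) = 0.0234609375
question: 0.05 × (1−0.85) × (1−0.7) × 0.3 × 0.35 × (1−0.55) = 0.0001063125
Highest score → enhancement.

enhancement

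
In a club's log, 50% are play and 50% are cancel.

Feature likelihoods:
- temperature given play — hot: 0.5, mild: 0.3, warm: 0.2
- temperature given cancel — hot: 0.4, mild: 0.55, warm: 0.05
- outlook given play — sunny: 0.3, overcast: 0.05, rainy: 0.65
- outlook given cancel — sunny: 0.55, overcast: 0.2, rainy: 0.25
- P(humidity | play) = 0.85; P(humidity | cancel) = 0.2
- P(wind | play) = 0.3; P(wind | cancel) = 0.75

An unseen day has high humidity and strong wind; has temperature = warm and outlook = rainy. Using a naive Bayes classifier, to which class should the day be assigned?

play

play: 0.5 × 0.2 × 0.65 × 0.85 × 0.3 = 0.016575
cancel: 0.5 × 0.05 × 0.25 × 0.2 × 0.75 = 0.0009375
Highest score → play.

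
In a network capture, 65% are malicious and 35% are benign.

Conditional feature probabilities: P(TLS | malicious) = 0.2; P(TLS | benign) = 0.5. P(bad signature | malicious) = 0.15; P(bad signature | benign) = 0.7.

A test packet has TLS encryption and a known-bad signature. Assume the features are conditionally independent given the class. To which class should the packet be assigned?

malicious: 0.65 × 0.2 × 0.15 = 0.0195
benign: 0.35 × 0.5 × 0.7 = 0.1225
Highest score → benign.

benign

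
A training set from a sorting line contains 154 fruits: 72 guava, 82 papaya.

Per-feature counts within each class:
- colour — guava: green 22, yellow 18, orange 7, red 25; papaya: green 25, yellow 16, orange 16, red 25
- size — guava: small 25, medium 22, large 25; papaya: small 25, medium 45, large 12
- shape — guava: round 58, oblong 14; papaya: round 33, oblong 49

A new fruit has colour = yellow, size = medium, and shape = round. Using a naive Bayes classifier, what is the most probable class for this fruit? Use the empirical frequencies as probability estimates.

guava: (72/154) × (18/72) × (22/72) × (58/72) ≈ 0.0287698
papaya: (82/154) × (16/82) × (45/82) × (33/82) ≈ 0.0229455
Highest score → guava.

guava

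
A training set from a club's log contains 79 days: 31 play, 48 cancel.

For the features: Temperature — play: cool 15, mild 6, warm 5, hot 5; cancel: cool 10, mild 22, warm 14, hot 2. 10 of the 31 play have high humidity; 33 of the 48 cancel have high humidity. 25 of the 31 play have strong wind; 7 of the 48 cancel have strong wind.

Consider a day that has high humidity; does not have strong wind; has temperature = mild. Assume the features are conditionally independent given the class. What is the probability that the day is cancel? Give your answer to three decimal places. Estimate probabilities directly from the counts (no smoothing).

0.972

play: (31/79) × (6/31) × (10/31) × (6/31) ≈ 0.0047419
cancel: (48/79) × (22/48) × (33/48) × (41/48) ≈ 0.163535
P(cancel | x) = 0.163535 / 0.1682769 ≈ 0.972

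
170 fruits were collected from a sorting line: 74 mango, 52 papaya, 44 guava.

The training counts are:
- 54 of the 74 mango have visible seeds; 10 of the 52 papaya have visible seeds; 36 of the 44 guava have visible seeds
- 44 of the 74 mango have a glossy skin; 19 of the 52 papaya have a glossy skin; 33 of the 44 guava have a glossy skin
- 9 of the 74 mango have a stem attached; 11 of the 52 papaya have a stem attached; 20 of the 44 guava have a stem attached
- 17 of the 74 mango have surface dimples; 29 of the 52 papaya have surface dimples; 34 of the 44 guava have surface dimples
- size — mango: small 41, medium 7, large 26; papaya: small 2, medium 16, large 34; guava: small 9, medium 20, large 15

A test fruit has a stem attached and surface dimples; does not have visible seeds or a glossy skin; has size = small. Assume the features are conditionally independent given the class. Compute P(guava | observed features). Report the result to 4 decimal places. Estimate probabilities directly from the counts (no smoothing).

0.3683

mango: (74/170) × (20/74) × (30/74) × (9/74) × (17/74) × (41/74) ≈ 0.00073833
papaya: (52/170) × (42/52) × (33/52) × (11/52) × (29/52) × (2/52) ≈ 0.000711413
guava: (44/170) × (8/44) × (11/44) × (20/44) × (34/44) × (9/44) ≈ 0.000845229
P(guava | x) = 0.000845229 / 0.002294972 ≈ 0.3683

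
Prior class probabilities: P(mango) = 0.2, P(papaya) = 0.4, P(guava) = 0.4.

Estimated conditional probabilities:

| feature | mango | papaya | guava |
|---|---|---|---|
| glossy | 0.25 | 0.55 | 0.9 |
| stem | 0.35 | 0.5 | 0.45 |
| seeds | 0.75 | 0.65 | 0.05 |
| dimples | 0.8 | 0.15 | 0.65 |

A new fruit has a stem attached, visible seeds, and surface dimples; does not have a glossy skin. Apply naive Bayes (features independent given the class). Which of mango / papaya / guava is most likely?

mango: 0.2 × (1−0.25) × 0.35 × 0.75 × 0.8 = 0.0315
papaya: 0.4 × (1−0.55) × 0.5 × 0.65 × 0.15 = 0.008775
guava: 0.4 × (1−0.9) × 0.45 × 0.05 × 0.65 = 0.000585
Highest score → mango.

mango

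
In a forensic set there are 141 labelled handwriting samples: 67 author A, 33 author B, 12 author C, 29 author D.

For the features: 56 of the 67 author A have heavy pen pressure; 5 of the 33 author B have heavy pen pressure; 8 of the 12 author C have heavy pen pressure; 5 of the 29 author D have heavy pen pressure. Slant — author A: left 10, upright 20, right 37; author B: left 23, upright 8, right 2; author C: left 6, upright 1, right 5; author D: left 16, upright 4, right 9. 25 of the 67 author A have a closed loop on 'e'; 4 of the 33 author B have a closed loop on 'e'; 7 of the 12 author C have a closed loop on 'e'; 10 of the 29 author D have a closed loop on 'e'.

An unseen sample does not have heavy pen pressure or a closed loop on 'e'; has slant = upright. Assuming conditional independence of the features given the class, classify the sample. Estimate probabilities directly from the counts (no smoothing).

author A: (67/141) × (11/67) × (20/67) × (42/67) ≈ 0.0145983
author B: (33/141) × (28/33) × (8/33) × (29/33) ≈ 0.0423057
author C: (12/141) × (4/12) × (1/12) × (5/12) ≈ 0.000985028
author D: (29/141) × (24/29) × (4/29) × (19/29) ≈ 0.0153819
Highest score → author B.

author B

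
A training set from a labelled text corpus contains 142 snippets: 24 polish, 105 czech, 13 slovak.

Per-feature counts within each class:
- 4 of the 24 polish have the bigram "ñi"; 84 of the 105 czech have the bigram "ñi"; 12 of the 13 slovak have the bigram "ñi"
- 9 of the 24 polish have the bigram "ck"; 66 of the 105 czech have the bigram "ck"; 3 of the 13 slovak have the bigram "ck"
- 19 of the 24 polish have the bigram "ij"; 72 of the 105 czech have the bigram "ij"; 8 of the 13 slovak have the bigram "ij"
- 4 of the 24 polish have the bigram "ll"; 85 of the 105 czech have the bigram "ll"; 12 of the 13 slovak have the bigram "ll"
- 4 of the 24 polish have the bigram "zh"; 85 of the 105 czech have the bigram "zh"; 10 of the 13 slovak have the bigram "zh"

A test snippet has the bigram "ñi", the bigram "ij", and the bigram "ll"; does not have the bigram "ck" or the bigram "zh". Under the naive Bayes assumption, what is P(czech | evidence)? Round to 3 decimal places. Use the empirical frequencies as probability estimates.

polish: (24/142) × (4/24) × (15/24) × (19/24) × (4/24) × (20/24) ≈ 0.0019358
czech: (105/142) × (84/105) × (39/105) × (72/105) × (85/105) × (20/105) ≈ 0.0232316
slovak: (13/142) × (12/13) × (10/13) × (8/13) × (12/13) × (3/13) ≈ 0.00852142
P(czech | x) = 0.0232316 / 0.03368882 ≈ 0.690

0.690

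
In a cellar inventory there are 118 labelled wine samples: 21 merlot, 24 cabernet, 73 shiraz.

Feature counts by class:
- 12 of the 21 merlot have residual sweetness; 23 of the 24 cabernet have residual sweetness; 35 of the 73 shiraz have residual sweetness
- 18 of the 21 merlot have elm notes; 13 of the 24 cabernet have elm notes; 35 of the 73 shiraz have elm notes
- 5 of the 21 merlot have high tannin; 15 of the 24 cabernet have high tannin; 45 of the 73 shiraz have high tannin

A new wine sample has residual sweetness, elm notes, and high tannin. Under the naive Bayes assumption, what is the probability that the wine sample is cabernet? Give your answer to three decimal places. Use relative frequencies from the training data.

0.378

merlot: (21/118) × (12/21) × (18/21) × (5/21) ≈ 0.0207541
cabernet: (24/118) × (23/24) × (13/24) × (15/24) ≈ 0.0659869
shiraz: (73/118) × (35/73) × (35/73) × (45/73) ≈ 0.0876639
P(cabernet | x) = 0.0659869 / 0.1744049 ≈ 0.378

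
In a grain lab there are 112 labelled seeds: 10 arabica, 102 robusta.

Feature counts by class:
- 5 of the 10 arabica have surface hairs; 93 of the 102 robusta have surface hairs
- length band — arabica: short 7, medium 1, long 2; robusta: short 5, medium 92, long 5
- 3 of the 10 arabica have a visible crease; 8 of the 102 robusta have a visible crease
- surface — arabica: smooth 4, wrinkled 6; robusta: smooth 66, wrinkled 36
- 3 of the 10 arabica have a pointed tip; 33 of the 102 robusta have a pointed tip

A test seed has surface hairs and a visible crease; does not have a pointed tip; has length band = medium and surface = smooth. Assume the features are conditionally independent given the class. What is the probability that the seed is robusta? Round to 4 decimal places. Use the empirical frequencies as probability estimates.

0.9856

arabica: (10/112) × (5/10) × (1/10) × (3/10) × (4/10) × (7/10) = 0.000375
robusta: (102/112) × (93/102) × (92/102) × (8/102) × (66/102) × (69/102) ≈ 0.025712
P(robusta | x) = 0.025712 / 0.026087 ≈ 0.9856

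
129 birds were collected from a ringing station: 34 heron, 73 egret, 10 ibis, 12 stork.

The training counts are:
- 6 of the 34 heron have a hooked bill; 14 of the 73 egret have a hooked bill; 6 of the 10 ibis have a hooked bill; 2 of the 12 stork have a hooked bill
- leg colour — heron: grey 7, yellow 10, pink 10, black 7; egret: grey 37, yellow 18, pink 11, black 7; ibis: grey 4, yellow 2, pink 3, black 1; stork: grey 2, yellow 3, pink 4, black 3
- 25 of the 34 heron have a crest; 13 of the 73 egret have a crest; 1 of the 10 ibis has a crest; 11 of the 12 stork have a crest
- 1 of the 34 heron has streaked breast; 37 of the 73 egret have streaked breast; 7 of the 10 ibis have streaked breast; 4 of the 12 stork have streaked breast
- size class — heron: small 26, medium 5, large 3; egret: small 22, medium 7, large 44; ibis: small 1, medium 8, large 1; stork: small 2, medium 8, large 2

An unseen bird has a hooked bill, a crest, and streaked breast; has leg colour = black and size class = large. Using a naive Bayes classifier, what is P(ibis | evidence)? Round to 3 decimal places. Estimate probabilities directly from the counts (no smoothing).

0.040

heron: (34/129) × (6/34) × (7/34) × (25/34) × (1/34) × (3/34) ≈ 0.0000182728
egret: (73/129) × (14/73) × (7/73) × (13/73) × (37/73) × (44/73) ≈ 0.000566165
ibis: (10/129) × (6/10) × (1/10) × (1/10) × (7/10) × (1/10) ≈ 0.0000325581
stork: (12/129) × (2/12) × (3/12) × (11/12) × (4/12) × (2/12) ≈ 0.000197387
P(ibis | x) = 0.0000325581 / 0.0008143829 ≈ 0.040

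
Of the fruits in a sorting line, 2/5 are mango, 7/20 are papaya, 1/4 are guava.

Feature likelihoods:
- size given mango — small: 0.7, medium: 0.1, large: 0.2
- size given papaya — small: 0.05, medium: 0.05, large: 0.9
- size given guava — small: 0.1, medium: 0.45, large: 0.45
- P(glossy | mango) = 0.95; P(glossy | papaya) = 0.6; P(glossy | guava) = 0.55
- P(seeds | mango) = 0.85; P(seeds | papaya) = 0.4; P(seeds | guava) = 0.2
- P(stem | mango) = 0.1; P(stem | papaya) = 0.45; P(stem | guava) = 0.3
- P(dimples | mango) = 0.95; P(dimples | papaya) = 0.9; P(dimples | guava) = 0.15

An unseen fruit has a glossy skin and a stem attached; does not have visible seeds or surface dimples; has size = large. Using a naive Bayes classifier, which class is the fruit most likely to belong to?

guava

mango: 0.4 × 0.2 × 0.95 × (1−0.85) × 0.1 × (1−0.95) = 0.000057
papaya: 0.35 × 0.9 × 0.6 × (1−0.4) × 0.45 × (1−0.9) = 0.005103
guava: 0.25 × 0.45 × 0.55 × (1−0.2) × 0.3 × (1−0.15) = 0.0126225
Highest score → guava.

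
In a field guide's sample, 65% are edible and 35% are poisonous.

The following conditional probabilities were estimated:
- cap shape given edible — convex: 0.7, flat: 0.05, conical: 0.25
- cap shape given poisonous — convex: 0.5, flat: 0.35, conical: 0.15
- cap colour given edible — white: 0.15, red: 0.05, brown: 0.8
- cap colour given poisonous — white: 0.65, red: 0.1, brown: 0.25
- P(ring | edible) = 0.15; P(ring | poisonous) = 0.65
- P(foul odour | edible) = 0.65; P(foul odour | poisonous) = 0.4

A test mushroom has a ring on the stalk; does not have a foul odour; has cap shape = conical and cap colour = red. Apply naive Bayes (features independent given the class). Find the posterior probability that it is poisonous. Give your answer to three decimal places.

edible: 0.65 × 0.25 × 0.05 × 0.15 × (1−0.65) = 0.0004265625
poisonous: 0.35 × 0.15 × 0.1 × 0.65 × (1−0.4) = 0.0020475
P(poisonous | x) = 0.0020475 / 0.0024740625 ≈ 0.828

0.828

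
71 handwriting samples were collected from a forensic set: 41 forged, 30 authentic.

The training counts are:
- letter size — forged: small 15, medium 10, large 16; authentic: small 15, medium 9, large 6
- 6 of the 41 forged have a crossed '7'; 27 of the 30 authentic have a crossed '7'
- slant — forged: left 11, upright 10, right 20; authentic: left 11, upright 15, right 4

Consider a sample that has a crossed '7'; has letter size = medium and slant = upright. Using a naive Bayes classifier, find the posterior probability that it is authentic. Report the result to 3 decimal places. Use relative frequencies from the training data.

0.919

forged: (41/71) × (10/41) × (6/41) × (10/41) ≈ 0.00502719
authentic: (30/71) × (9/30) × (27/30) × (15/30) ≈ 0.0570423
P(authentic | x) = 0.0570423 / 0.06206949 ≈ 0.919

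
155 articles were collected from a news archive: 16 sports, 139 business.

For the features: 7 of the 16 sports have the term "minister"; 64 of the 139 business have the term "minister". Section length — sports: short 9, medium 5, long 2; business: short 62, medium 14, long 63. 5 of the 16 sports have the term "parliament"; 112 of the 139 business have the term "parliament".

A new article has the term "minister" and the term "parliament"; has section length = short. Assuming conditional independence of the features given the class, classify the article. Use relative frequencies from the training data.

sports: (16/155) × (7/16) × (9/16) × (5/16) ≈ 0.00793851
business: (139/155) × (64/139) × (62/139) × (112/139) ≈ 0.148398
Highest score → business.

business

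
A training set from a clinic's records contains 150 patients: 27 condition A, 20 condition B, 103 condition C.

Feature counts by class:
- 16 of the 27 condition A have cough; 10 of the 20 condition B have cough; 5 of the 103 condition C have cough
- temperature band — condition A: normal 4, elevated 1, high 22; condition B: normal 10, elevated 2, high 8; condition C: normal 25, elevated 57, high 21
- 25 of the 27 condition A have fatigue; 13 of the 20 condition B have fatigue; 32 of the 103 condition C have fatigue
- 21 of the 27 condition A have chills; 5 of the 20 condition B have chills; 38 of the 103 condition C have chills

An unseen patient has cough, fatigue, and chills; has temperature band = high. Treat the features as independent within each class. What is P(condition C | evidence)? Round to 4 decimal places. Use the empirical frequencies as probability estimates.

0.0115

condition A: (27/150) × (16/27) × (22/27) × (25/27) × (21/27) ≈ 0.0625921
condition B: (20/150) × (10/20) × (8/20) × (13/20) × (5/20) ≈ 0.00433333
condition C: (103/150) × (5/103) × (21/103) × (32/103) × (38/103) ≈ 0.000778969
P(condition C | x) = 0.000778969 / 0.067704399 ≈ 0.0115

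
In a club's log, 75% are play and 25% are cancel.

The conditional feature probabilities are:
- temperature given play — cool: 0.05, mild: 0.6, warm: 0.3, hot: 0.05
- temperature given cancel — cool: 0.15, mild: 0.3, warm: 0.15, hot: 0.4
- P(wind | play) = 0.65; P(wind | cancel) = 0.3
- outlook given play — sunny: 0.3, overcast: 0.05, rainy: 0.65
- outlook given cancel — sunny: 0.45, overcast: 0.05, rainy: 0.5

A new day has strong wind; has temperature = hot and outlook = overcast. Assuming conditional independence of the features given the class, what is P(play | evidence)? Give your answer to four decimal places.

0.4483

play: 0.75 × 0.05 × 0.65 × 0.05 = 0.00121875
cancel: 0.25 × 0.4 × 0.3 × 0.05 = 0.0015
P(play | x) = 0.00121875 / 0.00271875 ≈ 0.4483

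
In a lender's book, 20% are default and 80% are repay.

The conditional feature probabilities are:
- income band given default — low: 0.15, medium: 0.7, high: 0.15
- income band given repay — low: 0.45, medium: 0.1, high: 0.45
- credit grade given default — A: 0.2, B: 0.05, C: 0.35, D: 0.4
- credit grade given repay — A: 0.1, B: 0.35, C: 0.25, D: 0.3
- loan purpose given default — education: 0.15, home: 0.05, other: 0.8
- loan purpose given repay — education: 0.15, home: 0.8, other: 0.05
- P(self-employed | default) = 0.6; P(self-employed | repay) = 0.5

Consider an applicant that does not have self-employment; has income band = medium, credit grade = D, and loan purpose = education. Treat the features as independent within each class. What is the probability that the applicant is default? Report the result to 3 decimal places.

default: 0.2 × 0.7 × 0.4 × 0.15 × (1−0.6) = 0.00336
repay: 0.8 × 0.1 × 0.3 × 0.15 × (1−0.5) = 0.0018
P(default | x) = 0.00336 / 0.00516 ≈ 0.651

0.651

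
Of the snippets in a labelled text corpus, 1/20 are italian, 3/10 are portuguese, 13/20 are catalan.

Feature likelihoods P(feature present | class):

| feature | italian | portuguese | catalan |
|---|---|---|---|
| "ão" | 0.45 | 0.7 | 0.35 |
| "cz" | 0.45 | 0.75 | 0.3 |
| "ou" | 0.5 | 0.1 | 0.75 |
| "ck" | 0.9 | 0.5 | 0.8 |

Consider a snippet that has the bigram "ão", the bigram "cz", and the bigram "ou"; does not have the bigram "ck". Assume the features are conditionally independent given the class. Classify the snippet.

catalan

italian: 0.05 × 0.45 × 0.45 × 0.5 × (1−0.9) = 0.00050625
portuguese: 0.3 × 0.7 × 0.75 × 0.1 × (1−0.5) = 0.007875
catalan: 0.65 × 0.35 × 0.3 × 0.75 × (1−0.8) = 0.0102375
Highest score → catalan.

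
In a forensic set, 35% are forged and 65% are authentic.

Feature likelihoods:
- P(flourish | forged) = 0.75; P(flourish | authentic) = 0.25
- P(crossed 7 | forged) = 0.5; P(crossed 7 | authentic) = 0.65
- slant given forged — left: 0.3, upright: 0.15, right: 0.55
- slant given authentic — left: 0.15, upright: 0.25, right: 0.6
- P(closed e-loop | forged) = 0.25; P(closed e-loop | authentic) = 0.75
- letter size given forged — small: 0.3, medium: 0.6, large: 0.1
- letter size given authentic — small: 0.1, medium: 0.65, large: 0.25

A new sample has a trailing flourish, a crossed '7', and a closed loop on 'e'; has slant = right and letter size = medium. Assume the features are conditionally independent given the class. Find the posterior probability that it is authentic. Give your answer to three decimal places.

forged: 0.35 × 0.75 × 0.5 × 0.55 × 0.25 × 0.6 = 0.010828125
authentic: 0.65 × 0.25 × 0.65 × 0.6 × 0.75 × 0.65 = 0.0308953125
P(authentic | x) = 0.0308953125 / 0.0417234375 ≈ 0.740

0.740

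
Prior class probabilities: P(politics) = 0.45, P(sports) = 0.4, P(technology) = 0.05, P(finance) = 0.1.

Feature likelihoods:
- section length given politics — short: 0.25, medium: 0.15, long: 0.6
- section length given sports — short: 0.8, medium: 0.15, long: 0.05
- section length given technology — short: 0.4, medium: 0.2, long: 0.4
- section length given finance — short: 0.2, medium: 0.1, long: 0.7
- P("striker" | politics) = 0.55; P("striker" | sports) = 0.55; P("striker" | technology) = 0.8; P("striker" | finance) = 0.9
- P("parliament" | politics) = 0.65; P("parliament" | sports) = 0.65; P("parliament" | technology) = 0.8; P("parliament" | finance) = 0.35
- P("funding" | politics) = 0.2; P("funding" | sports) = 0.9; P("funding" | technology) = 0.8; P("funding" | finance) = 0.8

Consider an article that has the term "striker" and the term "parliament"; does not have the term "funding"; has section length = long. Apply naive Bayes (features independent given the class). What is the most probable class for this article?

politics

politics: 0.45 × 0.6 × 0.55 × 0.65 × (1−0.2) = 0.07722
sports: 0.4 × 0.05 × 0.55 × 0.65 × (1−0.9) = 0.000715
technology: 0.05 × 0.4 × 0.8 × 0.8 × (1−0.8) = 0.00256
finance: 0.1 × 0.7 × 0.9 × 0.35 × (1−0.8) = 0.00441
Highest score → politics.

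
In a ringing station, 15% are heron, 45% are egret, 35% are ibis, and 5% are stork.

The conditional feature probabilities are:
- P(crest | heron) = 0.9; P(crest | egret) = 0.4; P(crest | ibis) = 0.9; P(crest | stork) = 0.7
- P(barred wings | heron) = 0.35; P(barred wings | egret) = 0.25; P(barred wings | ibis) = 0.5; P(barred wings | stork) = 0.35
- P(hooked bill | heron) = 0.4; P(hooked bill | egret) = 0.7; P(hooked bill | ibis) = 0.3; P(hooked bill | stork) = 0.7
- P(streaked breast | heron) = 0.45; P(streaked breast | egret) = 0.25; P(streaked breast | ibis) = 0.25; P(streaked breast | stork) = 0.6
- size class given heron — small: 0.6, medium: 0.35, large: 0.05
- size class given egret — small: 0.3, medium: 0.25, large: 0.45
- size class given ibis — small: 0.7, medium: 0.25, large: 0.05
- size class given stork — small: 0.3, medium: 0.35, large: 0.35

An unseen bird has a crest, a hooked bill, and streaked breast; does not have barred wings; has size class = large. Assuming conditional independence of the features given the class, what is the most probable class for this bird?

egret

heron: 0.15 × 0.9 × (1−0.35) × 0.4 × 0.45 × 0.05 = 0.00078975
egret: 0.45 × 0.4 × (1−0.25) × 0.7 × 0.25 × 0.45 = 0.01063125
ibis: 0.35 × 0.9 × (1−0.5) × 0.3 × 0.25 × 0.05 = 0.000590625
stork: 0.05 × 0.7 × (1−0.35) × 0.7 × 0.6 × 0.35 = 0.00334425
Highest score → egret.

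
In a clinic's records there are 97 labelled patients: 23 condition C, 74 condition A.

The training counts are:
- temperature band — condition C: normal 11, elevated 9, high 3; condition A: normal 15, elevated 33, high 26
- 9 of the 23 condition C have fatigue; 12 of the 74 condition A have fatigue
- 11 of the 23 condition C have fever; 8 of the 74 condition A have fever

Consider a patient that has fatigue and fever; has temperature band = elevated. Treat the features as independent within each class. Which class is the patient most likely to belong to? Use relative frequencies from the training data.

condition C

condition C: (23/97) × (9/23) × (9/23) × (11/23) ≈ 0.017364
condition A: (74/97) × (33/74) × (12/74) × (8/74) ≈ 0.00596417
Highest score → condition C.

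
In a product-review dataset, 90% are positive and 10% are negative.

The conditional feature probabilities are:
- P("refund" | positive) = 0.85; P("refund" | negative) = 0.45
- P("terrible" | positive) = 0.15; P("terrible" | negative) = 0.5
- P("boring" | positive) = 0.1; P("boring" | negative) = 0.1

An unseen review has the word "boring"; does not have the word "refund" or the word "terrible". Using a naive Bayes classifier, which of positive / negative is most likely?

positive: 0.9 × (1−0.85) × (1−0.15) × 0.1 = 0.011475
negative: 0.1 × (1−0.45) × (1−0.5) × 0.1 = 0.00275
Highest score → positive.

positive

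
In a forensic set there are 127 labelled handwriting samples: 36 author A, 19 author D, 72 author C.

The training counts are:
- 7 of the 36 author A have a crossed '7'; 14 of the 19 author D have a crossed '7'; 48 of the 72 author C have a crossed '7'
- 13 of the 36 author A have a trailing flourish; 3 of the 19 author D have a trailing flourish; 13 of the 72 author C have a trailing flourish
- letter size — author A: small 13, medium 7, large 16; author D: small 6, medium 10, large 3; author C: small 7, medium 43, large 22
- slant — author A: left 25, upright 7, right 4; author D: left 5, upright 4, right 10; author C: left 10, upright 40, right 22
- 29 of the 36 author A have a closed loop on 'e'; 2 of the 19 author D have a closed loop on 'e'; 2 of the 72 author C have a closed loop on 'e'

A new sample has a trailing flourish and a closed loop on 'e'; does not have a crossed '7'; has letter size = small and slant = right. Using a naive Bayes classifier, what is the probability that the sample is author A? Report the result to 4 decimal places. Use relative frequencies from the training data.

author A: (36/127) × (29/36) × (13/36) × (13/36) × (4/36) × (29/36) ≈ 0.00266519
author D: (19/127) × (5/19) × (3/19) × (6/19) × (10/19) × (2/19) ≈ 0.000108756
author C: (72/127) × (24/72) × (13/72) × (7/72) × (22/72) × (2/72) ≈ 0.000028156
P(author A | x) = 0.00266519 / 0.002802102 ≈ 0.9511

0.9511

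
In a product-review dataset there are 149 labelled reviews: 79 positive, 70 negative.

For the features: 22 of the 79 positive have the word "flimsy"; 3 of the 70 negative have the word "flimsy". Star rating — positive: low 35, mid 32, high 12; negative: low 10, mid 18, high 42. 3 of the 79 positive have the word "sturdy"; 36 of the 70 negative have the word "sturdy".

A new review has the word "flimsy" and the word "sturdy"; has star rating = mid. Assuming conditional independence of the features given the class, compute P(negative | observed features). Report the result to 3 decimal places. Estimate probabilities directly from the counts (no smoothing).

0.540

positive: (79/149) × (22/79) × (32/79) × (3/79) ≈ 0.00227119
negative: (70/149) × (3/70) × (18/70) × (36/70) ≈ 0.00266265
P(negative | x) = 0.00266265 / 0.00493384 ≈ 0.540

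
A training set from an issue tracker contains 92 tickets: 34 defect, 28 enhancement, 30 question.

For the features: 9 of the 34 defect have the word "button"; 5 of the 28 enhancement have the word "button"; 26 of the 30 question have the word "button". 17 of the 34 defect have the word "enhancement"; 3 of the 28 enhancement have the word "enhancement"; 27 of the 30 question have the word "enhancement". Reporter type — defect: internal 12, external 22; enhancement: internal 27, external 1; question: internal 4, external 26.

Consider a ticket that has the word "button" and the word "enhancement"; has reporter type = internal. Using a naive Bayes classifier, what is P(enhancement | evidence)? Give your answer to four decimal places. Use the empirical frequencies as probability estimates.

0.0989

defect: (34/92) × (9/34) × (17/34) × (12/34) ≈ 0.0172634
enhancement: (28/92) × (5/28) × (3/28) × (27/28) ≈ 0.00561502
question: (30/92) × (26/30) × (27/30) × (4/30) ≈ 0.033913
P(enhancement | x) = 0.00561502 / 0.05679142 ≈ 0.0989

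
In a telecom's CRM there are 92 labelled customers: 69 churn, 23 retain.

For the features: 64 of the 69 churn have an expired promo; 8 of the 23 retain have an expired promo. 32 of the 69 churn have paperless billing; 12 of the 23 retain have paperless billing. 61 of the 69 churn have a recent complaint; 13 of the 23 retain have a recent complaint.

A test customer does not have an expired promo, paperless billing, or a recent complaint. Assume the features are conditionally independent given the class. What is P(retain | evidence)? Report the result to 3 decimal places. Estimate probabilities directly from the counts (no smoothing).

0.909

churn: (69/92) × (5/69) × (37/69) × (8/69) ≈ 0.0033789
retain: (23/92) × (15/23) × (11/23) × (10/23) ≈ 0.0339032
P(retain | x) = 0.0339032 / 0.0372821 ≈ 0.909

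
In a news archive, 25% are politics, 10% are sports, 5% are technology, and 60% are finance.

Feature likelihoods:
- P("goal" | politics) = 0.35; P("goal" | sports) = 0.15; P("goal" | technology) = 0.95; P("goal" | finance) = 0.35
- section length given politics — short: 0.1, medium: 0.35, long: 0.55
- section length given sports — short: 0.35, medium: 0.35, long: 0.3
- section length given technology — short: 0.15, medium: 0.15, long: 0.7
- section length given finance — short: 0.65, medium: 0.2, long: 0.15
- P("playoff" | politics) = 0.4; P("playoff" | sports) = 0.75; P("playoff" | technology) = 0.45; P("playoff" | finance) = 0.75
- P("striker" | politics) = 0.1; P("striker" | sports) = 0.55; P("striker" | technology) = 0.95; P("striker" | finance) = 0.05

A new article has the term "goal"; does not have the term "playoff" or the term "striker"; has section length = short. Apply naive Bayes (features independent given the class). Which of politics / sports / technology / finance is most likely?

politics: 0.25 × 0.35 × 0.1 × (1−0.4) × (1−0.1) = 0.004725
sports: 0.1 × 0.15 × 0.35 × (1−0.75) × (1−0.55) = 0.000590625
technology: 0.05 × 0.95 × 0.15 × (1−0.45) × (1−0.95) = 0.0001959375
finance: 0.6 × 0.35 × 0.65 × (1−0.75) × (1−0.05) = 0.03241875
Highest score → finance.

finance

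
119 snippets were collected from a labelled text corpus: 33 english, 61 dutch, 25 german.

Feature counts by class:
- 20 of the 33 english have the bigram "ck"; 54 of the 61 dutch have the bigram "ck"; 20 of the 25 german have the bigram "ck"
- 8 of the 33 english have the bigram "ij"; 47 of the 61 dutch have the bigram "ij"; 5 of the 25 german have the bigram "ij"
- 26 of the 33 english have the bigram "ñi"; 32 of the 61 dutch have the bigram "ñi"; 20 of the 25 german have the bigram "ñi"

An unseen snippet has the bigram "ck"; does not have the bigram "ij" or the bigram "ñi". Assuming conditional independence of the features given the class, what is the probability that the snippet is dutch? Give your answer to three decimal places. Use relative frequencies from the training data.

0.479

english: (33/119) × (20/33) × (25/33) × (7/33) ≈ 0.027008
dutch: (61/119) × (54/61) × (14/61) × (29/61) ≈ 0.0495123
german: (25/119) × (20/25) × (20/25) × (5/25) ≈ 0.0268908
P(dutch | x) = 0.0495123 / 0.1034111 ≈ 0.479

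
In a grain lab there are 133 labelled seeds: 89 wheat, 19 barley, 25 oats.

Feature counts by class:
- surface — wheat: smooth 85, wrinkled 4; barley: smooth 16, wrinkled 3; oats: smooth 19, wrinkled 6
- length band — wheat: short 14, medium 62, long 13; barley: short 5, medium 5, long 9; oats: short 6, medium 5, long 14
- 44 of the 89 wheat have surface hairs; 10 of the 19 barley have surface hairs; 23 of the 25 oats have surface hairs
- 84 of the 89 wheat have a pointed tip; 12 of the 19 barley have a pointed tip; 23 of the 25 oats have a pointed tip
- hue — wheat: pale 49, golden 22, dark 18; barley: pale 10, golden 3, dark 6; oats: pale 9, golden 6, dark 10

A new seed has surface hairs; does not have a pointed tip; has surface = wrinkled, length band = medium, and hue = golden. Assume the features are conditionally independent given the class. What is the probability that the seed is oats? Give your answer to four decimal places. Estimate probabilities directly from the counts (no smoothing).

0.3286

wheat: (89/133) × (4/89) × (62/89) × (44/89) × (5/89) × (22/89) ≈ 0.000143842
barley: (19/133) × (3/19) × (5/19) × (10/19) × (7/19) × (3/19) ≈ 0.000181737
oats: (25/133) × (6/25) × (5/25) × (23/25) × (2/25) × (6/25) ≈ 0.000159374
P(oats | x) = 0.000159374 / 0.000484953 ≈ 0.3286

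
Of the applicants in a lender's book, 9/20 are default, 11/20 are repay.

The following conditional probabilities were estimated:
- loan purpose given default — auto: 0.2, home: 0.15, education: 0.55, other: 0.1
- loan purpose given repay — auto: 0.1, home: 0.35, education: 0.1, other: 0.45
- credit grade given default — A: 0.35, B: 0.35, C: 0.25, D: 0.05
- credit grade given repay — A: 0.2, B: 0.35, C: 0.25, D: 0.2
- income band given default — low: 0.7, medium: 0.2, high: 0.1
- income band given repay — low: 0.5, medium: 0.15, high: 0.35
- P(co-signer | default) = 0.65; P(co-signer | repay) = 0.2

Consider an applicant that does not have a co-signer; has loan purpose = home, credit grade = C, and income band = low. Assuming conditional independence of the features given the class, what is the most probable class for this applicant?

default: 0.45 × 0.15 × 0.25 × 0.7 × (1−0.65) = 0.004134375
repay: 0.55 × 0.35 × 0.25 × 0.5 × (1−0.2) = 0.01925
Highest score → repay.

repay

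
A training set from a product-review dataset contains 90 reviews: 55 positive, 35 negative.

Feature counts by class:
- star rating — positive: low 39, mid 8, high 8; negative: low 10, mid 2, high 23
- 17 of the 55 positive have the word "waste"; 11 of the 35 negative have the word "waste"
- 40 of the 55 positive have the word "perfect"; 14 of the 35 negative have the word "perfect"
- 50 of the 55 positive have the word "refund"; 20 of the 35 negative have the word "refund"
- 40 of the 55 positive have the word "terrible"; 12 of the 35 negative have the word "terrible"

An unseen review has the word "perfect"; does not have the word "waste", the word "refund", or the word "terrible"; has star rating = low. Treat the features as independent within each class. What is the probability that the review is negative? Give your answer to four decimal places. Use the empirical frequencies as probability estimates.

positive: (55/90) × (39/55) × (38/55) × (40/55) × (5/55) × (15/55) ≈ 0.00539854
negative: (35/90) × (10/35) × (24/35) × (14/35) × (15/35) × (23/35) ≈ 0.00858309
P(negative | x) = 0.00858309 / 0.01398163 ≈ 0.6139

0.6139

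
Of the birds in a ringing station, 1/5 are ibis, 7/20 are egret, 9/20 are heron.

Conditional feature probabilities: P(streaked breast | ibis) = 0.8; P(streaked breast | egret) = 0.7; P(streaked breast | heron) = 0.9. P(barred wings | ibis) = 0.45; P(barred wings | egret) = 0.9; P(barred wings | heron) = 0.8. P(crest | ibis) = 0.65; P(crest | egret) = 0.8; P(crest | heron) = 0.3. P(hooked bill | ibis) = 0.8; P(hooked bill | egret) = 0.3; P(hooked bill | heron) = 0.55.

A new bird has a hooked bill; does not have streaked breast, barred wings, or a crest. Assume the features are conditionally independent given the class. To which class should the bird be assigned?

ibis: 0.2 × (1−0.8) × (1−0.45) × (1−0.65) × 0.8 = 0.00616
egret: 0.35 × (1−0.7) × (1−0.9) × (1−0.8) × 0.3 = 0.00063
heron: 0.45 × (1−0.9) × (1−0.8) × (1−0.3) × 0.55 = 0.003465
Highest score → ibis.

ibis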